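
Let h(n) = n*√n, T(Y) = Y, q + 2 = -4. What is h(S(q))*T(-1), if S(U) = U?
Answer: 6*I*√6 ≈ 14.697*I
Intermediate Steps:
q = -6 (q = -2 - 4 = -6)
h(n) = n^(3/2)
h(S(q))*T(-1) = (-6)^(3/2)*(-1) = -6*I*√6*(-1) = 6*I*√6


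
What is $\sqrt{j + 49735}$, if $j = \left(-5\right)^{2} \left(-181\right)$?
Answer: $\sqrt{45210} \approx 212.63$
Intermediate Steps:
$j = -4525$ ($j = 25 \left(-181\right) = -4525$)
$\sqrt{j + 49735} = \sqrt{-4525 + 49735} = \sqrt{45210}$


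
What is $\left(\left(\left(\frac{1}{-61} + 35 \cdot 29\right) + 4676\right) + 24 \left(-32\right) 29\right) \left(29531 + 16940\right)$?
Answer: $- \frac{47002721182}{61} \approx -7.7054 \cdot 10^{8}$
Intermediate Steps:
$\left(\left(\left(\frac{1}{-61} + 35 \cdot 29\right) + 4676\right) + 24 \left(-32\right) 29\right) \left(29531 + 16940\right) = \left(\left(\left(- \frac{1}{61} + 1015\right) + 4676\right) - 22272\right) 46471 = \left(\left(\frac{61914}{61} + 4676\right) - 22272\right) 46471 = \left(\frac{347150}{61} - 22272\right) 46471 = \left(- \frac{1011442}{61}\right) 46471 = - \frac{47002721182}{61}$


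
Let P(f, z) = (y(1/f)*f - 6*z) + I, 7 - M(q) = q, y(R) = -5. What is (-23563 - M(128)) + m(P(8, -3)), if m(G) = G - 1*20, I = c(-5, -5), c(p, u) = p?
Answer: -23489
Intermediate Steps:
I = -5
M(q) = 7 - q
P(f, z) = -5 - 6*z - 5*f (P(f, z) = (-5*f - 6*z) - 5 = (-6*z - 5*f) - 5 = -5 - 6*z - 5*f)
m(G) = -20 + G (m(G) = G - 20 = -20 + G)
(-23563 - M(128)) + m(P(8, -3)) = (-23563 - (7 - 1*128)) + (-20 + (-5 - 6*(-3) - 5*8)) = (-23563 - (7 - 128)) + (-20 + (-5 + 18 - 40)) = (-23563 - 1*(-121)) + (-20 - 27) = (-23563 + 121) - 47 = -23442 - 47 = -23489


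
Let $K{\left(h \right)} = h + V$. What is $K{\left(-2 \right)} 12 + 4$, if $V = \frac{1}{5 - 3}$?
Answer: $-14$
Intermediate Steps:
$V = \frac{1}{2} \approx 0.5$
$K{\left(h \right)} = \frac{1}{2} + h$ ($K{\left(h \right)} = h + \frac{1}{2} = \frac{1}{2} + h$)
$K{\left(-2 \right)} 12 + 4 = \left(\frac{1}{2} - 2\right) 12 + 4 = \left(- \frac{3}{2}\right) 12 + 4 = -18 + 4 = -14$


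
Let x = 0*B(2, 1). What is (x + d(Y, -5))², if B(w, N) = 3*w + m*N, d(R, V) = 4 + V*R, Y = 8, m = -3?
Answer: 1296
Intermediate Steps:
d(R, V) = 4 + R*V
B(w, N) = -3*N + 3*w (B(w, N) = 3*w - 3*N = -3*N + 3*w)
x = 0 (x = 0*(-3*1 + 3*2) = 0*(-3 + 6) = 0*3 = 0)
(x + d(Y, -5))² = (0 + (4 + 8*(-5)))² = (0 + (4 - 40))² = (0 - 36)² = (-36)² = 1296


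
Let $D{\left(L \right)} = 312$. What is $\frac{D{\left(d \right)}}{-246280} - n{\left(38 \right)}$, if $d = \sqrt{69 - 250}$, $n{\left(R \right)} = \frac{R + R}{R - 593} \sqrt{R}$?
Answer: $- \frac{39}{30785} + \frac{76 \sqrt{38}}{555} \approx 0.84287$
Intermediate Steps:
$n{\left(R \right)} = \frac{2 R^{\frac{3}{2}}}{-593 + R}$ ($n{\left(R \right)} = \frac{2 R}{-593 + R} \sqrt{R} = \frac{2 R^{\frac{3}{2}}}{-593 + R}$)
$d = i \sqrt{181}$ ($d = \sqrt{-181} = i \sqrt{181} \approx 13.454 i$)
$\frac{D{\left(d \right)}}{-246280} - n{\left(38 \right)} = \frac{312}{-246280} - \frac{2 \cdot 38^{\frac{3}{2}}}{-593 + 38} = 312 \left(- \frac{1}{246280}\right) - \frac{2 \cdot 38 \sqrt{38}}{-555} = - \frac{39}{30785} - 2 \cdot 38 \sqrt{38} \left(- \frac{1}{555}\right) = - \frac{39}{30785} - - \frac{76 \sqrt{38}}{555} = - \frac{39}{30785} + \frac{76 \sqrt{38}}{555}$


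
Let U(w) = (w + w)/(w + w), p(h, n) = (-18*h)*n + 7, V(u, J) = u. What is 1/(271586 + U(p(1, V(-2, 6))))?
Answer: 1/271587 ≈ 3.6821e-6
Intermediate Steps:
p(h, n) = 7 - 18*h*n (p(h, n) = -18*h*n + 7 = 7 - 18*h*n)
U(w) = 1 (U(w) = (2*w)/((2*w)) = (2*w)*(1/(2*w)) = 1)
1/(271586 + U(p(1, V(-2, 6)))) = 1/(271586 + 1) = 1/271587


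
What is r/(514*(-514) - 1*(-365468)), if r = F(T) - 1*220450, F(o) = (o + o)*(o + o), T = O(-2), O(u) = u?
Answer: -110217/50636 ≈ -2.1767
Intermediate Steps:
T = -2
F(o) = 4*o² (F(o) = (2*o)*(2*o) = 4*o²)
r = -220434 (r = 4*(-2)² - 1*220450 = 4*4 - 220450 = 16 - 220450 = -220434)
r/(514*(-514) - 1*(-365468)) = -220434/(514*(-514) - 1*(-365468)) = -220434/(-264196 + 365468) = -220434/101272 = -220434*1/101272 = -110217/50636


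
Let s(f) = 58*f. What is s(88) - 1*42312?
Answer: -37208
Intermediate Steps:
s(88) - 1*42312 = 58*88 - 1*42312 = 5104 - 42312 = -37208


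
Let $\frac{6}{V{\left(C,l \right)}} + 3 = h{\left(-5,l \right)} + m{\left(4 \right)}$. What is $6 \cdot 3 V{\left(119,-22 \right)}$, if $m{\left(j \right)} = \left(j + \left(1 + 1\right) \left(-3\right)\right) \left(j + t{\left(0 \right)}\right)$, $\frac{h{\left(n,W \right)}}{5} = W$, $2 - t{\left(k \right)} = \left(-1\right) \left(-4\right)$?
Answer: $- \frac{12}{13} \approx -0.92308$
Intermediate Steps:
$t{\left(k \right)} = -2$ ($t{\left(k \right)} = 2 - \left(-1\right) \left(-4\right) = 2 - 4 = -2$)
$h{\left(n,W \right)} = 5 W$
$m{\left(j \right)} = \left(-6 + j\right) \left(-2 + j\right)$ ($m{\left(j \right)} = \left(j + \left(1 + 1\right) \left(-3\right)\right) \left(j - 2\right) = \left(j + 2 \left(-3\right)\right) \left(-2 + j\right) = \left(j - 6\right) \left(-2 + j\right) = \left(-6 + j\right) \left(-2 + j\right)$)
$V{\left(C,l \right)} = \frac{6}{-7 + 5 l}$ ($V{\left(C,l \right)} = \frac{6}{-3 + \left(5 l + \left(12 + 4^{2} - 32\right)\right)} = \frac{6}{-3 + \left(5 l + \left(12 + 16 - 32\right)\right)} = \frac{6}{-3 + \left(5 l - 4\right)} = \frac{6}{-3 + \left(-4 + 5 l\right)} = \frac{6}{-7 + 5 l}$)
$6 \cdot 3 V{\left(119,-22 \right)} = 6 \cdot 3 \frac{6}{-7 + 5 \left(-22\right)} = 18 \frac{6}{-7 - 110} = 18 \frac{6}{-117} = 18 \cdot 6 \left(- \frac{1}{117}\right) = 18 \left(- \frac{2}{39}\right) = - \frac{12}{13}$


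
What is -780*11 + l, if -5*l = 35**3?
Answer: -17155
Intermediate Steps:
l = -8575 (l = -1/5*35**3 = -1/5*42875 = -8575)
-780*11 + l = -780*11 - 8575 = -390*22 - 8575 = -8580 - 8575 = -17155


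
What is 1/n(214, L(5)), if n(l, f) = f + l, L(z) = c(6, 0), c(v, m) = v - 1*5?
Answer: 1/215 ≈ 0.0046512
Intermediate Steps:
c(v, m) = -5 + v (c(v, m) = v - 5 = -5 + v)
L(z) = 1 (L(z) = -5 + 6 = 1)
1/n(214, L(5)) = 1/(1 + 214) = 1/215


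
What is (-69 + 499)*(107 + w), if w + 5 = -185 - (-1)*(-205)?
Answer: -123840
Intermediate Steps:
w = -395 (w = -5 + (-185 - (-1)*(-205)) = -5 + (-185 - 1*205) = -5 + (-185 - 205) = -5 - 390 = -395)
(-69 + 499)*(107 + w) = (-69 + 499)*(107 - 395) = 430*(-288) = -123840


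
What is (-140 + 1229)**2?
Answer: 1185921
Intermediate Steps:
(-140 + 1229)**2 = 1089**2 = 1185921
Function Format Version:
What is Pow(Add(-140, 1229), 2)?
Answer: 1185921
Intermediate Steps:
Pow(Add(-140, 1229), 2) = Pow(1089, 2) = 1185921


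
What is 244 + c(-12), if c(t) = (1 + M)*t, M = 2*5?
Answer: 112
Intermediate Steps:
M = 10
c(t) = 11*t (c(t) = (1 + 10)*t = 11*t)
244 + c(-12) = 244 + 11*(-12) = 244 - 132 = 112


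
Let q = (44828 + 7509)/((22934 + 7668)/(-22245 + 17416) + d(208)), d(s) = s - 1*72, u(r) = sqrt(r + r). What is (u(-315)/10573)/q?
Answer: 170766*I*sqrt(70)/242924645339 ≈ 5.8814e-6*I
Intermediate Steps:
u(r) = sqrt(2)*sqrt(r) (u(r) = sqrt(2*r) = sqrt(2)*sqrt(r))
d(s) = -72 + s (d(s) = s - 72 = -72 + s)
q = 22975943/56922 (q = (44828 + 7509)/((22934 + 7668)/(-22245 + 17416) + (-72 + 208)) = 52337/(30602/(-4829) + 136) = 52337/(30602*(-1/4829) + 136) = 52337/(-2782/439 + 136) = 52337/(56922/439) = 52337*(439/56922) = 22975943/56922 ≈ 403.64)
(u(-315)/10573)/q = ((sqrt(2)*sqrt(-315))/10573)/(22975943/56922) = ((sqrt(2)*(3*I*sqrt(35)))*(1/10573))*(56922/22975943) = ((3*I*sqrt(70))*(1/10573))*(56922/22975943) = (3*I*sqrt(70)/10573)*(56922/22975943) = 170766*I*sqrt(70)/242924645339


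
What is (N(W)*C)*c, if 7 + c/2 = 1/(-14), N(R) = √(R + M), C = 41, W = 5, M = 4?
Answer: -12177/7 ≈ -1739.6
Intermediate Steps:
N(R) = √(4 + R) (N(R) = √(R + 4) = √(4 + R))
c = -99/7 (c = -14 + 2/(-14) = -14 + 2*(-1/14) = -14 - ⅐ = -99/7 ≈ -14.143)
(N(W)*C)*c = (√(4 + 5)*41)*(-99/7) = (√9*41)*(-99/7) = (3*41)*(-99/7) = 123*(-99/7) = -12177/7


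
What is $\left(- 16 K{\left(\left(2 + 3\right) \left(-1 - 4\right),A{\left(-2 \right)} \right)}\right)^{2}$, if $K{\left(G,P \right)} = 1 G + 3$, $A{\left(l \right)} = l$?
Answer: $123904$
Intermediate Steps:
$K{\left(G,P \right)} = 3 + G$ ($K{\left(G,P \right)} = G + 3 = 3 + G$)
$\left(- 16 K{\left(\left(2 + 3\right) \left(-1 - 4\right),A{\left(-2 \right)} \right)}\right)^{2} = \left(- 16 \left(3 + \left(2 + 3\right) \left(-1 - 4\right)\right)\right)^{2} = \left(- 16 \left(3 + 5 \left(-5\right)\right)\right)^{2} = \left(- 16 \left(3 - 25\right)\right)^{2} = \left(\left(-16\right) \left(-22\right)\right)^{2} = 352^{2} = 123904$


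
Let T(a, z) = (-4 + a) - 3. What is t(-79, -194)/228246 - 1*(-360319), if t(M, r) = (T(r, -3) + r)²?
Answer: 82241526499/228246 ≈ 3.6032e+5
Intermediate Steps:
T(a, z) = -7 + a
t(M, r) = (-7 + 2*r)² (t(M, r) = ((-7 + r) + r)² = (-7 + 2*r)²)
t(-79, -194)/228246 - 1*(-360319) = (-7 + 2*(-194))²/228246 - 1*(-360319) = (-7 - 388)²*(1/228246) + 360319 = (-395)²*(1/228246) + 360319 = 156025*(1/228246) + 360319 = 156025/228246 + 360319 = 82241526499/228246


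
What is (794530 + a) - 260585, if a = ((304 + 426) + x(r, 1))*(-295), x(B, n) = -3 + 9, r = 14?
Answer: 316825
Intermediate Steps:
x(B, n) = 6
a = -217120 (a = ((304 + 426) + 6)*(-295) = (730 + 6)*(-295) = 736*(-295) = -217120)
(794530 + a) - 260585 = (794530 - 217120) - 260585 = 577410 - 260585 = 316825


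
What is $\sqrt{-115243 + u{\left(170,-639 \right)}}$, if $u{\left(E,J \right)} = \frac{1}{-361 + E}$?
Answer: $\frac{i \sqrt{4204180074}}{191} \approx 339.47 i$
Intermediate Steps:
$\sqrt{-115243 + u{\left(170,-639 \right)}} = \sqrt{-115243 + \frac{1}{-361 + 170}} = \sqrt{-115243 + \frac{1}{-191}} = \sqrt{-115243 - \frac{1}{191}} = \sqrt{- \frac{22011414}{191}} = \frac{i \sqrt{4204180074}}{191}$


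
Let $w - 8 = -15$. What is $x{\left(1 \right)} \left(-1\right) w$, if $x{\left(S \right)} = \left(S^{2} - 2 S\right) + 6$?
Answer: $35$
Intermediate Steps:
$w = -7$ ($w = 8 - 15 = -7$)
$x{\left(S \right)} = 6 + S^{2} - 2 S$
$x{\left(1 \right)} \left(-1\right) w = \left(6 + 1^{2} - 2\right) \left(-1\right) \left(-7\right) = \left(6 + 1 - 2\right) \left(-1\right) \left(-7\right) = 5 \left(-1\right) \left(-7\right) = \left(-5\right) \left(-7\right) = 35$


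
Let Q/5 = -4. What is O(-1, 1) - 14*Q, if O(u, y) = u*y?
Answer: 279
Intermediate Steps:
Q = -20 (Q = 5*(-4) = -20)
O(-1, 1) - 14*Q = -1*1 - 14*(-20) = -1 + 280 = 279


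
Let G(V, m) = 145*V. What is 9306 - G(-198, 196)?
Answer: 38016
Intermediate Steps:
9306 - G(-198, 196) = 9306 - 145*(-198) = 9306 - 1*(-28710) = 9306 + 28710 = 38016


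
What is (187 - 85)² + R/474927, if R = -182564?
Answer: 4940957944/474927 ≈ 10404.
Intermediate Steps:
(187 - 85)² + R/474927 = (187 - 85)² - 182564/474927 = 102² - 182564*1/474927 = 10404 - 182564/474927 = 4940957944/474927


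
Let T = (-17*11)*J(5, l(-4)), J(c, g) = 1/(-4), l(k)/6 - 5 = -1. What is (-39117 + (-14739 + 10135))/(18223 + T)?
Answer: -174884/73079 ≈ -2.3931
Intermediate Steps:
l(k) = 24 (l(k) = 30 + 6*(-1) = 30 - 6 = 24)
J(c, g) = -¼ (J(c, g) = 1*(-¼) = -¼)
T = 187/4 (T = -17*11*(-¼) = -187*(-¼) = 187/4 ≈ 46.750)
(-39117 + (-14739 + 10135))/(18223 + T) = (-39117 + (-14739 + 10135))/(18223 + 187/4) = (-39117 - 4604)/(73079/4) = -43721*4/73079 = -174884/73079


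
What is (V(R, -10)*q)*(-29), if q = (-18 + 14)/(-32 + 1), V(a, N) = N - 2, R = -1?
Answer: 1392/31 ≈ 44.903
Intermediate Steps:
V(a, N) = -2 + N
q = 4/31 (q = -4/(-31) = -4*(-1/31) = 4/31 ≈ 0.12903)
(V(R, -10)*q)*(-29) = ((-2 - 10)*(4/31))*(-29) = -12*4/31*(-29) = -48/31*(-29) = 1392/31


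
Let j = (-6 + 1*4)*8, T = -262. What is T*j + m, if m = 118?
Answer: 4310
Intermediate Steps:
j = -16 (j = (-6 + 4)*8 = -2*8 = -16)
T*j + m = -262*(-16) + 118 = 4192 + 118 = 4310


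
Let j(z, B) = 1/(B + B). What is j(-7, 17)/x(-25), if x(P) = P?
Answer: -1/850 ≈ -0.0011765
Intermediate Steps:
j(z, B) = 1/(2*B)
j(-7, 17)/x(-25) = ((½)/17)/(-25) = ((½)*(1/17))*(-1/25) = (1/34)*(-1/25) = -1/850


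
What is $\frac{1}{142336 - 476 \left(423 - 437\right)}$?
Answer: $\frac{1}{149000} \approx 6.7114 \cdot 10^{-6}$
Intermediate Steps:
$\frac{1}{142336 - 476 \left(423 - 437\right)} = \frac{1}{142336 - -6664} = \frac{1}{142336 + 6664} = \frac{1}{149000}$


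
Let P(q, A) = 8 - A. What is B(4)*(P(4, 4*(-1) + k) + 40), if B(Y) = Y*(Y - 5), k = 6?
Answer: -184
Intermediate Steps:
B(Y) = Y*(-5 + Y)
B(4)*(P(4, 4*(-1) + k) + 40) = (4*(-5 + 4))*((8 - (4*(-1) + 6)) + 40) = (4*(-1))*((8 - (-4 + 6)) + 40) = -4*((8 - 1*2) + 40) = -4*((8 - 2) + 40) = -4*(6 + 40) = -4*46 = -184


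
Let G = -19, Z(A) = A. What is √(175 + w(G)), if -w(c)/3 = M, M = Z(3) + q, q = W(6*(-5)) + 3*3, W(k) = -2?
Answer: √145 ≈ 12.042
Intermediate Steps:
q = 7 (q = -2 + 3*3 = -2 + 9 = 7)
M = 10 (M = 3 + 7 = 10)
w(c) = -30 (w(c) = -3*10 = -30)
√(175 + w(G)) = √(175 - 30) = √145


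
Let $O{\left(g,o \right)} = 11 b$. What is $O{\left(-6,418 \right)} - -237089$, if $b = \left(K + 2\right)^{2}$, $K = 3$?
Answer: $237364$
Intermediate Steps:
$b = 25$ ($b = \left(3 + 2\right)^{2} = 5^{2} = 25$)
$O{\left(g,o \right)} = 275$ ($O{\left(g,o \right)} = 11 \cdot 25 = 275$)
$O{\left(-6,418 \right)} - -237089 = 275 - -237089 = 275 + 237089 = 237364$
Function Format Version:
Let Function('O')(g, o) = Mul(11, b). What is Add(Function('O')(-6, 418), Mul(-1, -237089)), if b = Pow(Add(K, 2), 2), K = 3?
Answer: 237364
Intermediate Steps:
b = 25 (b = Pow(Add(3, 2), 2) = Pow(5, 2) = 25)
Function('O')(g, o) = 275 (Function('O')(g, o) = Mul(11, 25) = 275)
Add(Function('O')(-6, 418), Mul(-1, -237089)) = Add(275, Mul(-1, -237089)) = Add(275, 237089) = 237364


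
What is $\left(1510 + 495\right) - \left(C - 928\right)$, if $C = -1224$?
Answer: $4157$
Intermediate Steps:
$\left(1510 + 495\right) - \left(C - 928\right) = \left(1510 + 495\right) - \left(-1224 - 928\right) = 2005 - -2152 = 2005 + 2152 = 4157$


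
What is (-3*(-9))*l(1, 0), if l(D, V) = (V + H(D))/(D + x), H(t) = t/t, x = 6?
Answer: 27/7 ≈ 3.8571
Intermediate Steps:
H(t) = 1
l(D, V) = (1 + V)/(6 + D) (l(D, V) = (V + 1)/(D + 6) = (1 + V)/(6 + D))
(-3*(-9))*l(1, 0) = (-3*(-9))*((1 + 0)/(6 + 1)) = 27*(1/7) = 27*((⅐)*1) = 27*(⅐) = 27/7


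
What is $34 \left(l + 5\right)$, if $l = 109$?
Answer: $3876$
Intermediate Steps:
$34 \left(l + 5\right) = 34 \left(109 + 5\right) = 34 \cdot 114 = 3876$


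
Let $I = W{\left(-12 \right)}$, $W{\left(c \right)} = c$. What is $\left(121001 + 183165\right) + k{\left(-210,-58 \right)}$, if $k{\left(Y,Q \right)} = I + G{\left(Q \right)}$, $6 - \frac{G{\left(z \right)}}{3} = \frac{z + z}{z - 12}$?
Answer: $\frac{10645846}{35} \approx 3.0417 \cdot 10^{5}$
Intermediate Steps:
$I = -12$
$G{\left(z \right)} = 18 - \frac{6 z}{-12 + z}$ ($G{\left(z \right)} = 18 - 3 \frac{z + z}{z - 12} = 18 - 3 \frac{2 z}{-12 + z} = 18 - \frac{6 z}{-12 + z}$)
$k{\left(Y,Q \right)} = -12 + \frac{12 \left(-18 + Q\right)}{-12 + Q}$
$\left(121001 + 183165\right) + k{\left(-210,-58 \right)} = \left(121001 + 183165\right) - \frac{72}{-12 - 58} = 304166 - \frac{72}{-70} = 304166 - - \frac{36}{35} = 304166 + \frac{36}{35} = \frac{10645846}{35}$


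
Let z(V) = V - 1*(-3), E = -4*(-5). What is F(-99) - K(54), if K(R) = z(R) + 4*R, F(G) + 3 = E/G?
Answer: -27344/99 ≈ -276.20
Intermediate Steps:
E = 20
F(G) = -3 + 20/G
z(V) = 3 + V (z(V) = V + 3 = 3 + V)
K(R) = 3 + 5*R (K(R) = (3 + R) + 4*R = 3 + 5*R)
F(-99) - K(54) = (-3 + 20/(-99)) - (3 + 5*54) = (-3 + 20*(-1/99)) - (3 + 270) = (-3 - 20/99) - 1*273 = -317/99 - 273 = -27344/99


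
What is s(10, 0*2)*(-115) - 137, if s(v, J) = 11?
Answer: -1402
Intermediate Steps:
s(10, 0*2)*(-115) - 137 = 11*(-115) - 137 = -1265 - 137 = -1402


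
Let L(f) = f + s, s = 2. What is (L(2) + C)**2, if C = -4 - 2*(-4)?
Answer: 64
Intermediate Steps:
L(f) = 2 + f (L(f) = f + 2 = 2 + f)
C = 4 (C = -4 + 8 = 4)
(L(2) + C)**2 = ((2 + 2) + 4)**2 = (4 + 4)**2 = 8**2 = 64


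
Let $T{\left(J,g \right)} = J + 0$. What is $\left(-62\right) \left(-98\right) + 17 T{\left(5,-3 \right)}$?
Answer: $6161$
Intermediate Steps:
$T{\left(J,g \right)} = J$
$\left(-62\right) \left(-98\right) + 17 T{\left(5,-3 \right)} = \left(-62\right) \left(-98\right) + 17 \cdot 5 = 6076 + 85 = 6161$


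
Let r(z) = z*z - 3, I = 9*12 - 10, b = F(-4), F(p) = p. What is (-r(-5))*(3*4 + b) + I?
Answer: -78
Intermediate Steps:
b = -4
I = 98 (I = 108 - 10 = 98)
r(z) = -3 + z**2 (r(z) = z**2 - 3 = -3 + z**2)
(-r(-5))*(3*4 + b) + I = (-(-3 + (-5)**2))*(3*4 - 4) + 98 = (-(-3 + 25))*(12 - 4) + 98 = -1*22*8 + 98 = -22*8 + 98 = -176 + 98 = -78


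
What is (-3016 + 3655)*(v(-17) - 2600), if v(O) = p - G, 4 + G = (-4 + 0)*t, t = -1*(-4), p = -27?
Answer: -1665873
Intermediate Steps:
t = 4
G = -20 (G = -4 + (-4 + 0)*4 = -4 - 4*4 = -4 - 16 = -20)
v(O) = -7 (v(O) = -27 - 1*(-20) = -27 + 20 = -7)
(-3016 + 3655)*(v(-17) - 2600) = (-3016 + 3655)*(-7 - 2600) = 639*(-2607) = -1665873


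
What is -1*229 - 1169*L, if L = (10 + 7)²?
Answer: -338070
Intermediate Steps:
L = 289 (L = 17² = 289)
-1*229 - 1169*L = -1*229 - 1169*289 = -229 - 337841 = -338070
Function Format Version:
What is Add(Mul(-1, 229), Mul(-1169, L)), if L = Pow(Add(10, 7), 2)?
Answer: -338070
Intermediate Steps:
L = 289 (L = Pow(17, 2) = 289)
Add(Mul(-1, 229), Mul(-1169, L)) = Add(Mul(-1, 229), Mul(-1169, 289)) = Add(-229, -337841) = -338070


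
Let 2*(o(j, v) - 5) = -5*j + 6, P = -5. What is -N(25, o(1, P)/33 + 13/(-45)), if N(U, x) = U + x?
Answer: -2239/90 ≈ -24.878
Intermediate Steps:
o(j, v) = 8 - 5*j/2 (o(j, v) = 5 + (-5*j + 6)/2 = 5 + (6 - 5*j)/2 = 5 + (3 - 5*j/2) = 8 - 5*j/2)
-N(25, o(1, P)/33 + 13/(-45)) = -(25 + ((8 - 5/2*1)/33 + 13/(-45))) = -(25 + ((8 - 5/2)*(1/33) + 13*(-1/45))) = -(25 + ((11/2)*(1/33) - 13/45)) = -(25 + (⅙ - 13/45)) = -(25 - 11/90) = -1*2239/90 = -2239/90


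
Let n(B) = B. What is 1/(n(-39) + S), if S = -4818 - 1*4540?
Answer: -1/9397 ≈ -0.00010642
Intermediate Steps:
S = -9358 (S = -4818 - 4540 = -9358)
1/(n(-39) + S) = 1/(-39 - 9358) = 1/(-9397) = -1/9397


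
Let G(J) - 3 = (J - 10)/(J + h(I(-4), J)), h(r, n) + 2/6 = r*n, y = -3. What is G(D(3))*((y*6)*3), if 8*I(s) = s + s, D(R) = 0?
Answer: -1782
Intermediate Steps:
I(s) = s/4 (I(s) = (s + s)/8 = (2*s)/8 = s/4)
h(r, n) = -⅓ + n*r (h(r, n) = -⅓ + r*n = -⅓ + n*r)
G(J) = 33 - 3*J (G(J) = 3 + (J - 10)/(J + (-⅓ + J*((¼)*(-4)))) = 3 + (-10 + J)/(J + (-⅓ + J*(-1))) = 3 + (-10 + J)/(J + (-⅓ - J)) = 3 + (-10 + J)/(-⅓) = 3 + (-10 + J)*(-3) = 3 + (30 - 3*J) = 33 - 3*J)
G(D(3))*((y*6)*3) = (33 - 3*0)*(-3*6*3) = (33 + 0)*(-18*3) = 33*(-54) = -1782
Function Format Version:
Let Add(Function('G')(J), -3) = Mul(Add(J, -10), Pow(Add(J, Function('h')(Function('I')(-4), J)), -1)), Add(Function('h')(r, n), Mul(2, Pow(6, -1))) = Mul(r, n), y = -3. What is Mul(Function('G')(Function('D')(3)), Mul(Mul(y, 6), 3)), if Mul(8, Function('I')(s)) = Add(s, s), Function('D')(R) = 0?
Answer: -1782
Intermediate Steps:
Function('I')(s) = Mul(Rational(1, 4), s) (Function('I')(s) = Mul(Rational(1, 8), Add(s, s)) = Mul(Rational(1, 8), Mul(2, s)) = Mul(Rational(1, 4), s))
Function('h')(r, n) = Add(Rational(-1, 3), Mul(n, r)) (Function('h')(r, n) = Add(Rational(-1, 3), Mul(r, n)) = Add(Rational(-1, 3), Mul(n, r)))
Function('G')(J) = Add(33, Mul(-3, J)) (Function('G')(J) = Add(3, Mul(Add(J, -10), Pow(Add(J, Add(Rational(-1, 3), Mul(J, Mul(Rational(1, 4), -4)))), -1))) = Add(3, Mul(Add(-10, J), Pow(Add(J, Add(Rational(-1, 3), Mul(J, -1))), -1))) = Add(3, Mul(Add(-10, J), Pow(Add(J, Add(Rational(-1, 3), Mul(-1, J))), -1))) = Add(3, Mul(Add(-10, J), Pow(Rational(-1, 3), -1))) = Add(3, Mul(Add(-10, J), -3)) = Add(3, Add(30, Mul(-3, J))) = Add(33, Mul(-3, J)))
Mul(Function('G')(Function('D')(3)), Mul(Mul(y, 6), 3)) = Mul(Add(33, Mul(-3, 0)), Mul(Mul(-3, 6), 3)) = Mul(Add(33, 0), Mul(-18, 3)) = Mul(33, -54) = -1782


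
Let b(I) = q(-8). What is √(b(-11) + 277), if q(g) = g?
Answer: √269 ≈ 16.401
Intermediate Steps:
b(I) = -8
√(b(-11) + 277) = √(-8 + 277) = √269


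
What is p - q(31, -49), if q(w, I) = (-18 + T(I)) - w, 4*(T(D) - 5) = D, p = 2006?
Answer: 8249/4 ≈ 2062.3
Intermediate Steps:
T(D) = 5 + D/4
q(w, I) = -13 - w + I/4 (q(w, I) = (-18 + (5 + I/4)) - w = (-13 + I/4) - w = -13 - w + I/4)
p - q(31, -49) = 2006 - (-13 - 1*31 + (¼)*(-49)) = 2006 - (-13 - 31 - 49/4) = 2006 - 1*(-225/4) = 2006 + 225/4 = 8249/4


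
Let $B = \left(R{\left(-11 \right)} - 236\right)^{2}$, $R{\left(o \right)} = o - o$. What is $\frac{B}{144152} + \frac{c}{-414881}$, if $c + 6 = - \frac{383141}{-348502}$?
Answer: $\frac{2473327963999}{6401254543054} \approx 0.38638$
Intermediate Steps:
$R{\left(o \right)} = 0$
$B = 55696$ ($B = \left(0 - 236\right)^{2} = \left(-236\right)^{2} = 55696$)
$c = - \frac{155261}{31682}$ ($c = -6 - \frac{383141}{-348502} = -6 - - \frac{34831}{31682} = -6 + \frac{34831}{31682} = - \frac{155261}{31682} \approx -4.9006$)
$\frac{B}{144152} + \frac{c}{-414881} = \frac{55696}{144152} - \frac{155261}{31682 \left(-414881\right)} = 55696 \cdot \frac{1}{144152} - - \frac{155261}{13144259842} = \frac{6962}{18019} + \frac{155261}{13144259842} = \frac{2473327963999}{6401254543054}$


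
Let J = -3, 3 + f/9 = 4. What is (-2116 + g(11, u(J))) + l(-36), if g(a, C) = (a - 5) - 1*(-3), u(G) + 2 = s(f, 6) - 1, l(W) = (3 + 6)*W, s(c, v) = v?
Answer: -2431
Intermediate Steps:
f = 9 (f = -27 + 9*4 = -27 + 36 = 9)
l(W) = 9*W
u(G) = 3 (u(G) = -2 + (6 - 1) = -2 + 5 = 3)
g(a, C) = -2 + a (g(a, C) = (-5 + a) + 3 = -2 + a)
(-2116 + g(11, u(J))) + l(-36) = (-2116 + (-2 + 11)) + 9*(-36) = (-2116 + 9) - 324 = -2107 - 324 = -2431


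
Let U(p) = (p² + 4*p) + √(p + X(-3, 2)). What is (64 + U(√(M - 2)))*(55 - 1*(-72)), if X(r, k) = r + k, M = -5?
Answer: 7239 + 127*√(-1 + I*√7) + 508*I*√7 ≈ 7360.4 + 1519.8*I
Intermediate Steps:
X(r, k) = k + r
U(p) = p² + √(-1 + p) + 4*p (U(p) = (p² + 4*p) + √(p + (2 - 3)) = (p² + 4*p) + √(p - 1) = (p² + 4*p) + √(-1 + p) = p² + √(-1 + p) + 4*p)
(64 + U(√(M - 2)))*(55 - 1*(-72)) = (64 + ((√(-5 - 2))² + √(-1 + √(-5 - 2)) + 4*√(-5 - 2)))*(55 - 1*(-72)) = (64 + ((√(-7))² + √(-1 + √(-7)) + 4*√(-7)))*(55 + 72) = (64 + ((I*√7)² + √(-1 + I*√7) + 4*(I*√7)))*127 = (64 + (-7 + √(-1 + I*√7) + 4*I*√7))*127 = (57 + √(-1 + I*√7) + 4*I*√7)*127 = 7239 + 127*√(-1 + I*√7) + 508*I*√7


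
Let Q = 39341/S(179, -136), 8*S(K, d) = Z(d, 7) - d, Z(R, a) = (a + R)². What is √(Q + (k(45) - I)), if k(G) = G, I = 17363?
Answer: I*√4869177939166/16777 ≈ 131.53*I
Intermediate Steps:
Z(R, a) = (R + a)²
S(K, d) = -d/8 + (7 + d)²/8 (S(K, d) = ((d + 7)² - d)/8 = ((7 + d)² - d)/8 = -d/8 + (7 + d)²/8)
Q = 314728/16777 (Q = 39341/(-⅛*(-136) + (7 - 136)²/8) = 39341/(17 + (⅛)*(-129)²) = 39341/(17 + (⅛)*16641) = 39341/(17 + 16641/8) = 39341/(16777/8) = 39341*(8/16777) = 314728/16777 ≈ 18.759)
√(Q + (k(45) - I)) = √(314728/16777 + (45 - 1*17363)) = √(314728/16777 + (45 - 17363)) = √(314728/16777 - 17318) = √(-290229358/16777) = I*√4869177939166/16777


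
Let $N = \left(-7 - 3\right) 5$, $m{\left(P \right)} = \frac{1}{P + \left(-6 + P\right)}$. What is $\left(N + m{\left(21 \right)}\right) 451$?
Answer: $- \frac{811349}{36} \approx -22537.0$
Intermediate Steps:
$m{\left(P \right)} = \frac{1}{-6 + 2 P}$
$N = -50$ ($N = \left(-10\right) 5 = -50$)
$\left(N + m{\left(21 \right)}\right) 451 = \left(-50 + \frac{1}{2 \left(-3 + 21\right)}\right) 451 = \left(-50 + \frac{1}{2 \cdot 18}\right) 451 = \left(-50 + \frac{1}{2} \cdot \frac{1}{18}\right) 451 = \left(-50 + \frac{1}{36}\right) 451 = \left(- \frac{1799}{36}\right) 451 = - \frac{811349}{36}$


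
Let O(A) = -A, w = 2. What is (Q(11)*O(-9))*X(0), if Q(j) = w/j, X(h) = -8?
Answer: -144/11 ≈ -13.091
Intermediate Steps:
Q(j) = 2/j
(Q(11)*O(-9))*X(0) = ((2/11)*(-1*(-9)))*(-8) = ((2*(1/11))*9)*(-8) = ((2/11)*9)*(-8) = (18/11)*(-8) = -144/11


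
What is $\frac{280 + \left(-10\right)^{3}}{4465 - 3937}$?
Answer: $- \frac{15}{11} \approx -1.3636$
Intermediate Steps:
$\frac{280 + \left(-10\right)^{3}}{4465 - 3937} = \frac{280 - 1000}{528} = \left(-720\right) \frac{1}{528} = - \frac{15}{11}$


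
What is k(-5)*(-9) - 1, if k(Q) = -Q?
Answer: -46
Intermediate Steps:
k(-5)*(-9) - 1 = -1*(-5)*(-9) - 1 = 5*(-9) - 1 = -45 - 1 = -46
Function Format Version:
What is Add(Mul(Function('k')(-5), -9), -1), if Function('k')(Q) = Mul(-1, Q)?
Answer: -46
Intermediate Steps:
Add(Mul(Function('k')(-5), -9), -1) = Add(Mul(Mul(-1, -5), -9), -1) = Add(Mul(5, -9), -1) = Add(-45, -1) = -46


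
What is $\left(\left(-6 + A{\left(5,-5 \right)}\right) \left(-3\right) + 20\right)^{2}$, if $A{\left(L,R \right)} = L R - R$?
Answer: $9604$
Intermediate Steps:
$A{\left(L,R \right)} = - R + L R$
$\left(\left(-6 + A{\left(5,-5 \right)}\right) \left(-3\right) + 20\right)^{2} = \left(\left(-6 - 5 \left(-1 + 5\right)\right) \left(-3\right) + 20\right)^{2} = \left(\left(-6 - 20\right) \left(-3\right) + 20\right)^{2} = \left(\left(-26\right) \left(-3\right) + 20\right)^{2} = \left(78 + 20\right)^{2} = 98^{2} = 9604$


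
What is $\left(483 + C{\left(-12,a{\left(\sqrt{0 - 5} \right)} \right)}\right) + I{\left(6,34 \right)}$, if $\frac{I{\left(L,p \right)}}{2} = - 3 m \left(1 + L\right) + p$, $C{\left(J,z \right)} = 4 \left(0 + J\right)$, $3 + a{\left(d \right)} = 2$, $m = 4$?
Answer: $335$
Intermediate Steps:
$a{\left(d \right)} = -1$ ($a{\left(d \right)} = -3 + 2 = -1$)
$C{\left(J,z \right)} = 4 J$
$I{\left(L,p \right)} = -24 - 24 L + 2 p$ ($I{\left(L,p \right)} = 2 \left(- 3 \cdot 4 \left(1 + L\right) + p\right) = 2 \left(- 3 \left(4 + 4 L\right) + p\right) = 2 \left(\left(-12 - 12 L\right) + p\right) = 2 \left(-12 + p - 12 L\right) = -24 - 24 L + 2 p$)
$\left(483 + C{\left(-12,a{\left(\sqrt{0 - 5} \right)} \right)}\right) + I{\left(6,34 \right)} = \left(483 + 4 \left(-12\right)\right) - 100 = \left(483 - 48\right) - 100 = 435 - 100 = 335$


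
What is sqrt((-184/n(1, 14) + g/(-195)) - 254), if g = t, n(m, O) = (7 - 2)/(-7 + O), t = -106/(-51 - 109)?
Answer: I*sqrt(311259507)/780 ≈ 22.619*I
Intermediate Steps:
t = 53/80 (t = -106/(-160) = -106*(-1/160) = 53/80 ≈ 0.66250)
n(m, O) = 5/(-7 + O)
g = 53/80 ≈ 0.66250
sqrt((-184/n(1, 14) + g/(-195)) - 254) = sqrt((-184/(5/(-7 + 14)) + (53/80)/(-195)) - 254) = sqrt((-184/(5/7) + (53/80)*(-1/195)) - 254) = sqrt((-184/(5*(1/7)) - 53/15600) - 254) = sqrt((-184/5/7 - 53/15600) - 254) = sqrt((-184*7/5 - 53/15600) - 254) = sqrt((-1288/5 - 53/15600) - 254) = sqrt(-4018613/15600 - 254) = sqrt(-7981013/15600) = I*sqrt(311259507)/780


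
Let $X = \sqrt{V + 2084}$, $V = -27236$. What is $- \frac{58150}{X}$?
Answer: $\frac{29075 i \sqrt{393}}{1572} \approx 366.66 i$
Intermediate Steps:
$X = 8 i \sqrt{393}$ ($X = \sqrt{-27236 + 2084} = \sqrt{-25152} = 8 i \sqrt{393} \approx 158.59 i$)
$- \frac{58150}{X} = - \frac{58150}{8 i \sqrt{393}} = - 58150 \left(- \frac{i \sqrt{393}}{3144}\right) = \frac{29075 i \sqrt{393}}{1572}$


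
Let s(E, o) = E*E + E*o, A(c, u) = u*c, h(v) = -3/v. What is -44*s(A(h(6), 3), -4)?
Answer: -363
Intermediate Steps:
A(c, u) = c*u
s(E, o) = E**2 + E*o
-44*s(A(h(6), 3), -4) = -44*-3/6*3*(-3/6*3 - 4) = -44*-3*1/6*3*(-3*1/6*3 - 4) = -44*(-1/2*3)*(-1/2*3 - 4) = -(-66)*(-3/2 - 4) = -(-66)*(-11)/2 = -44*33/4 = -363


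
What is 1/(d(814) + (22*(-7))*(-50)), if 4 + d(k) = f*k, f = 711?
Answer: 1/586450 ≈ 1.7052e-6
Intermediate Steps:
d(k) = -4 + 711*k
1/(d(814) + (22*(-7))*(-50)) = 1/((-4 + 711*814) + (22*(-7))*(-50)) = 1/((-4 + 578754) - 154*(-50)) = 1/(578750 + 7700) = 1/586450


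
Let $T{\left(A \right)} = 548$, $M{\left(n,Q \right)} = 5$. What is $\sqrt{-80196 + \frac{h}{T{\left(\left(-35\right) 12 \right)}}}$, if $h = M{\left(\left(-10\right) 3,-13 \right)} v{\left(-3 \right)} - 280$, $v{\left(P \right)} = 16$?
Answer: $\frac{i \sqrt{1505205574}}{137} \approx 283.19 i$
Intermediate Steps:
$h = -200$ ($h = 5 \cdot 16 - 280 = 80 - 280 = -200$)
$\sqrt{-80196 + \frac{h}{T{\left(\left(-35\right) 12 \right)}}} = \sqrt{-80196 - \frac{200}{548}} = \sqrt{-80196 - \frac{50}{137}} = \sqrt{- \frac{10986902}{137}} = \frac{i \sqrt{1505205574}}{137}$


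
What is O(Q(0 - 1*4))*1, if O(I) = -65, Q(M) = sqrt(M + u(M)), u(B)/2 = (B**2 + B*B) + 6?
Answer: -65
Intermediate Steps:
u(B) = 12 + 4*B**2 (u(B) = 2*((B**2 + B*B) + 6) = 2*((B**2 + B**2) + 6) = 2*(2*B**2 + 6) = 2*(6 + 2*B**2) = 12 + 4*B**2)
Q(M) = sqrt(12 + M + 4*M**2) (Q(M) = sqrt(M + (12 + 4*M**2)) = sqrt(12 + M + 4*M**2))
O(Q(0 - 1*4))*1 = -65*1 = -65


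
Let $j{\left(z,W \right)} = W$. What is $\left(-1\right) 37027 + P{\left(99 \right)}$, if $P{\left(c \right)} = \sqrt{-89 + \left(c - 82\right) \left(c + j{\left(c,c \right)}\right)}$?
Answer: $-37027 + \sqrt{3277} \approx -36970.0$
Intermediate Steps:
$P{\left(c \right)} = \sqrt{-89 + 2 c \left(-82 + c\right)}$ ($P{\left(c \right)} = \sqrt{-89 + \left(c - 82\right) \left(c + c\right)} = \sqrt{-89 + \left(-82 + c\right) 2 c} = \sqrt{-89 + 2 c \left(-82 + c\right)}$)
$\left(-1\right) 37027 + P{\left(99 \right)} = \left(-1\right) 37027 + \sqrt{-89 - 16236 + 2 \cdot 99^{2}} = -37027 + \sqrt{-89 - 16236 + 2 \cdot 9801} = -37027 + \sqrt{-89 - 16236 + 19602} = -37027 + \sqrt{3277}$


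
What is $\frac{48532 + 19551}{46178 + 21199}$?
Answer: $\frac{68083}{67377} \approx 1.0105$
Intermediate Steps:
$\frac{48532 + 19551}{46178 + 21199} = \frac{68083}{67377}$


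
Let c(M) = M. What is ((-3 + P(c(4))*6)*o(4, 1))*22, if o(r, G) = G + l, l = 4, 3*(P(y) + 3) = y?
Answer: -1430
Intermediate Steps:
P(y) = -3 + y/3
o(r, G) = 4 + G (o(r, G) = G + 4 = 4 + G)
((-3 + P(c(4))*6)*o(4, 1))*22 = ((-3 + (-3 + (⅓)*4)*6)*(4 + 1))*22 = ((-3 + (-3 + 4/3)*6)*5)*22 = ((-3 - 5/3*6)*5)*22 = ((-3 - 10)*5)*22 = -13*5*22 = -65*22 = -1430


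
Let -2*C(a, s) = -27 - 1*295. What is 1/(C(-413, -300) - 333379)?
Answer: -1/333218 ≈ -3.0010e-6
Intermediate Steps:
C(a, s) = 161 (C(a, s) = -(-27 - 1*295)/2 = -(-27 - 295)/2 = -½*(-322) = 161)
1/(C(-413, -300) - 333379) = 1/(161 - 333379) = 1/(-333218) = -1/333218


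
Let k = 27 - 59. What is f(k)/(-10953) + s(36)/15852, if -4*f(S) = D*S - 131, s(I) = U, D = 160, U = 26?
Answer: -6841645/57875652 ≈ -0.11821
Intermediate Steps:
s(I) = 26
k = -32
f(S) = 131/4 - 40*S (f(S) = -(160*S - 131)/4 = -(-131 + 160*S)/4 = 131/4 - 40*S)
f(k)/(-10953) + s(36)/15852 = (131/4 - 40*(-32))/(-10953) + 26/15852 = (131/4 + 1280)*(-1/10953) + 26*(1/15852) = (5251/4)*(-1/10953) + 13/7926 = -5251/43812 + 13/7926 = -6841645/57875652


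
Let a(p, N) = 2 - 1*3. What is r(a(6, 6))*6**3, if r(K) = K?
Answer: -216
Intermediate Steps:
a(p, N) = -1 (a(p, N) = 2 - 3 = -1)
r(a(6, 6))*6**3 = -1*6**3 = -1*216 = -216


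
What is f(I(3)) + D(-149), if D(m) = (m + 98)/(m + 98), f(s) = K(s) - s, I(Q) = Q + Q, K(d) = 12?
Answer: 7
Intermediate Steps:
I(Q) = 2*Q
f(s) = 12 - s
D(m) = 1 (D(m) = (98 + m)/(98 + m) = 1)
f(I(3)) + D(-149) = (12 - 2*3) + 1 = (12 - 1*6) + 1 = (12 - 6) + 1 = 6 + 1 = 7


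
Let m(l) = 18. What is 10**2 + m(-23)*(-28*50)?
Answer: -25100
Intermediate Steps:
10**2 + m(-23)*(-28*50) = 10**2 + 18*(-28*50) = 100 + 18*(-1400) = 100 - 25200 = -25100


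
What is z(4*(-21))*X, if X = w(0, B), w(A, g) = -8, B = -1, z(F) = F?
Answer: 672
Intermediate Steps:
X = -8
z(4*(-21))*X = (4*(-21))*(-8) = -84*(-8) = 672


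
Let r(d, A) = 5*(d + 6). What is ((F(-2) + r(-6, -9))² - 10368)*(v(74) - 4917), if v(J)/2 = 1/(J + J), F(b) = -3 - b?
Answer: 3772105519/74 ≈ 5.0974e+7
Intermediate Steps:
r(d, A) = 30 + 5*d (r(d, A) = 5*(6 + d) = 30 + 5*d)
v(J) = 1/J (v(J) = 2/(J + J) = 2/((2*J)) = 2*(1/(2*J)) = 1/J)
((F(-2) + r(-6, -9))² - 10368)*(v(74) - 4917) = (((-3 - 1*(-2)) + (30 + 5*(-6)))² - 10368)*(1/74 - 4917) = (((-3 + 2) + (30 - 30))² - 10368)*(1/74 - 4917) = ((-1 + 0)² - 10368)*(-363857/74) = ((-1)² - 10368)*(-363857/74) = (1 - 10368)*(-363857/74) = -10367*(-363857/74) = 3772105519/74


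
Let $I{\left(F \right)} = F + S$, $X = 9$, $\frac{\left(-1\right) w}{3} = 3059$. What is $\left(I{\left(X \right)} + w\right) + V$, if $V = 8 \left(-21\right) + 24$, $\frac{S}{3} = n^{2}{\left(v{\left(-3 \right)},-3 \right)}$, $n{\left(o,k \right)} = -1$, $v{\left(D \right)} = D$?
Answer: $-9309$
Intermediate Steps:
$w = -9177$ ($w = \left(-3\right) 3059 = -9177$)
$S = 3$ ($S = 3 \left(-1\right)^{2} = 3 \cdot 1 = 3$)
$I{\left(F \right)} = 3 + F$ ($I{\left(F \right)} = F + 3 = 3 + F$)
$V = -144$ ($V = -168 + 24 = -144$)
$\left(I{\left(X \right)} + w\right) + V = \left(\left(3 + 9\right) - 9177\right) - 144 = \left(12 - 9177\right) - 144 = -9165 - 144 = -9309$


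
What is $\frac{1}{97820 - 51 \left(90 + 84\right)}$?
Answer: $\frac{1}{88946} \approx 1.1243 \cdot 10^{-5}$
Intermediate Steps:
$\frac{1}{97820 - 51 \left(90 + 84\right)} = \frac{1}{97820 - 8874} = \frac{1}{88946}$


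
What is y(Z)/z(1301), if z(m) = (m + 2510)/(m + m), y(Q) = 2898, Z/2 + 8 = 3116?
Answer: 7540596/3811 ≈ 1978.6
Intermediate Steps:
Z = 6216 (Z = -16 + 2*3116 = -16 + 6232 = 6216)
z(m) = (2510 + m)/(2*m) (z(m) = (2510 + m)/((2*m)) = (2510 + m)*(1/(2*m)) = (2510 + m)/(2*m))
y(Z)/z(1301) = 2898/(((½)*(2510 + 1301)/1301)) = 2898/(((½)*(1/1301)*3811)) = 2898/(3811/2602) = 2898*(2602/3811) = 7540596/3811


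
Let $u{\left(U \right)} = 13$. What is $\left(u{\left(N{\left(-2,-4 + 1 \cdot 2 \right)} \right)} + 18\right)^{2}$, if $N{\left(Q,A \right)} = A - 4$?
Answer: $961$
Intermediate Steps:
$N{\left(Q,A \right)} = -4 + A$
$\left(u{\left(N{\left(-2,-4 + 1 \cdot 2 \right)} \right)} + 18\right)^{2} = \left(13 + 18\right)^{2} = 31^{2} = 961$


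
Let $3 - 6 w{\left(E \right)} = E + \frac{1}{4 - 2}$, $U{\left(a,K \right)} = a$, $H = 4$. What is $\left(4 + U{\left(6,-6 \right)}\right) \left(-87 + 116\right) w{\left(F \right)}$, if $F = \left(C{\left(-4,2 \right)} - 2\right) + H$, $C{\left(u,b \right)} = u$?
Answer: $\frac{435}{2} \approx 217.5$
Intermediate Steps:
$F = -2$ ($F = \left(-4 - 2\right) + 4 = -6 + 4 = -2$)
$w{\left(E \right)} = \frac{5}{12} - \frac{E}{6}$ ($w{\left(E \right)} = \frac{1}{2} - \frac{E + \frac{1}{4 - 2}}{6} = \frac{1}{2} - \frac{E + \frac{1}{2}}{6} = \frac{1}{2} - \frac{\frac{1}{2} + E}{6} = \frac{1}{2} - \left(\frac{1}{12} + \frac{E}{6}\right) = \frac{5}{12} - \frac{E}{6}$)
$\left(4 + U{\left(6,-6 \right)}\right) \left(-87 + 116\right) w{\left(F \right)} = \left(4 + 6\right) \left(-87 + 116\right) \left(\frac{5}{12} - - \frac{1}{3}\right) = 10 \cdot 29 \left(\frac{5}{12} + \frac{1}{3}\right) = 290 \cdot \frac{3}{4} = \frac{435}{2}$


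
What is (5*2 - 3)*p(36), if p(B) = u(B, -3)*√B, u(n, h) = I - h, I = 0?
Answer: 126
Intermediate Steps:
u(n, h) = -h (u(n, h) = 0 - h = -h)
p(B) = 3*√B (p(B) = (-1*(-3))*√B = 3*√B)
(5*2 - 3)*p(36) = (5*2 - 3)*(3*√36) = (10 - 3)*(3*6) = 7*18 = 126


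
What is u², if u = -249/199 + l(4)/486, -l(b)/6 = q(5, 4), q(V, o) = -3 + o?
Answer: 414855424/259822161 ≈ 1.5967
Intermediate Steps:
l(b) = -6 (l(b) = -6*(-3 + 4) = -6*1 = -6)
u = -20368/16119 (u = -249/199 - 6/486 = -249*1/199 - 6*1/486 = -249/199 - 1/81 = -20368/16119 ≈ -1.2636)
u² = (-20368/16119)² = 414855424/259822161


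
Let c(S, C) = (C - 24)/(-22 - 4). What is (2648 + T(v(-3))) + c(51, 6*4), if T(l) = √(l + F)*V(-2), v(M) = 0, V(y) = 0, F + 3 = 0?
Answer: 2648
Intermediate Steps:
F = -3 (F = -3 + 0 = -3)
T(l) = 0 (T(l) = √(l - 3)*0 = √(-3 + l)*0 = 0)
c(S, C) = 12/13 - C/26 (c(S, C) = (-24 + C)/(-26) = (-24 + C)*(-1/26) = 12/13 - C/26)
(2648 + T(v(-3))) + c(51, 6*4) = (2648 + 0) + (12/13 - 3*4/13) = 2648 + (12/13 - 1/26*24) = 2648 + (12/13 - 12/13) = 2648 + 0 = 2648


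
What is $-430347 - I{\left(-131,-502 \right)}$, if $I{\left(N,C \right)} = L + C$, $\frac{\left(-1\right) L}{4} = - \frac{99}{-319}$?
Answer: $- \frac{12465469}{29} \approx -4.2984 \cdot 10^{5}$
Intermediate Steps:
$L = - \frac{36}{29}$ ($L = - 4 \left(- \frac{99}{-319}\right) = - 4 \left(\left(-99\right) \left(- \frac{1}{319}\right)\right) = \left(-4\right) \frac{9}{29} = - \frac{36}{29} \approx -1.2414$)
$I{\left(N,C \right)} = - \frac{36}{29} + C$
$-430347 - I{\left(-131,-502 \right)} = -430347 - \left(- \frac{36}{29} - 502\right) = -430347 - - \frac{14594}{29} = -430347 + \frac{14594}{29} = - \frac{12465469}{29}$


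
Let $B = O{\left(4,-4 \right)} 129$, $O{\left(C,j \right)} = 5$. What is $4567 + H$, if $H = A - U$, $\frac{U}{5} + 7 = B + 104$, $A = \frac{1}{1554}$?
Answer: $\frac{1331779}{1554} \approx 857.0$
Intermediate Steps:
$B = 645$ ($B = 5 \cdot 129 = 645$)
$A = \frac{1}{1554} \approx 0.0006435$
$U = 3710$ ($U = -35 + 5 \left(645 + 104\right) = -35 + 5 \cdot 749 = -35 + 3745 = 3710$)
$H = - \frac{5765339}{1554}$ ($H = \frac{1}{1554} - 3710 = - \frac{5765339}{1554} \approx -3710.0$)
$4567 + H = 4567 - \frac{5765339}{1554} = \frac{1331779}{1554}$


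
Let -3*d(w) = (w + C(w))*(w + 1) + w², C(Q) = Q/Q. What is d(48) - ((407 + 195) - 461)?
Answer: -5128/3 ≈ -1709.3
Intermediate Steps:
C(Q) = 1
d(w) = -w²/3 - (1 + w)²/3 (d(w) = -((w + 1)*(w + 1) + w²)/3 = -((1 + w)*(1 + w) + w²)/3 = -((1 + w)² + w²)/3 = -(w² + (1 + w)²)/3 = -w²/3 - (1 + w)²/3)
d(48) - ((407 + 195) - 461) = (-⅓ - ⅔*48 - ⅔*48²) - ((407 + 195) - 461) = (-⅓ - 32 - ⅔*2304) - (602 - 461) = (-⅓ - 32 - 1536) - 1*141 = -4705/3 - 141 = -5128/3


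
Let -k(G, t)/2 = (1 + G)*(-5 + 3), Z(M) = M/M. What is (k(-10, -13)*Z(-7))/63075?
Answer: -12/21025 ≈ -0.00057075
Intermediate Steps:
Z(M) = 1
k(G, t) = 4 + 4*G (k(G, t) = -2*(1 + G)*(-5 + 3) = -2*(1 + G)*(-2) = -2*(-2 - 2*G) = 4 + 4*G)
(k(-10, -13)*Z(-7))/63075 = ((4 + 4*(-10))*1)/63075 = ((4 - 40)*1)*(1/63075) = -36*1*(1/63075) = -36*1/63075 = -12/21025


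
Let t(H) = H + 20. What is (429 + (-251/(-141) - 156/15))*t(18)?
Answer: 11261984/705 ≈ 15974.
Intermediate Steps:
t(H) = 20 + H
(429 + (-251/(-141) - 156/15))*t(18) = (429 + (-251/(-141) - 156/15))*(20 + 18) = (429 + (-251*(-1/141) - 156*1/15))*38 = (429 + (251/141 - 52/5))*38 = (429 - 6077/705)*38 = (296368/705)*38 = 11261984/705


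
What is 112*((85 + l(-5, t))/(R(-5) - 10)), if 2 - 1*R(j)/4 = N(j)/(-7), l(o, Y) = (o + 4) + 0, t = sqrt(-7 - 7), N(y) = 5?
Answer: 10976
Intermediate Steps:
t = I*sqrt(14) (t = sqrt(-14) = I*sqrt(14) ≈ 3.7417*I)
l(o, Y) = 4 + o (l(o, Y) = (4 + o) + 0 = 4 + o)
R(j) = 76/7 (R(j) = 8 - 20/(-7) = 8 - 20*(-1)/7 = 8 - 4*(-5/7) = 8 + 20/7 = 76/7)
112*((85 + l(-5, t))/(R(-5) - 10)) = 112*((85 + (4 - 5))/(76/7 - 10)) = 112*((85 - 1)/(6/7)) = 112*(84*(7/6)) = 112*98 = 10976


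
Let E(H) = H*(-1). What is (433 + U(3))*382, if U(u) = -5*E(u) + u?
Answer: 172282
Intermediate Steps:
E(H) = -H
U(u) = 6*u (U(u) = -(-5)*u + u = 5*u + u = 6*u)
(433 + U(3))*382 = (433 + 6*3)*382 = (433 + 18)*382 = 451*382 = 172282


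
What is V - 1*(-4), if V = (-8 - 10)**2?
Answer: 328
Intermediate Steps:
V = 324 (V = (-18)**2 = 324)
V - 1*(-4) = 324 - 1*(-4) = 324 + 4 = 328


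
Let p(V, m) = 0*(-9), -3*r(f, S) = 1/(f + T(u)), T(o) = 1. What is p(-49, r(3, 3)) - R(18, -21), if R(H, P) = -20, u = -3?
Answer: 20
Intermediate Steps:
r(f, S) = -1/(3*(1 + f)) (r(f, S) = -1/(3*(f + 1)) = -1/(3*(1 + f)))
p(V, m) = 0
p(-49, r(3, 3)) - R(18, -21) = 0 - 1*(-20) = 0 + 20 = 20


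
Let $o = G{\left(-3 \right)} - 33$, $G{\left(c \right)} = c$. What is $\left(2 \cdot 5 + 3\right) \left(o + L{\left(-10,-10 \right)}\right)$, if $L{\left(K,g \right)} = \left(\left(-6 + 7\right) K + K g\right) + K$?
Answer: $572$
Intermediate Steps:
$L{\left(K,g \right)} = 2 K + K g$ ($L{\left(K,g \right)} = \left(1 K + K g\right) + K = \left(K + K g\right) + K = 2 K + K g$)
$o = -36$ ($o = -3 - 33 = -36$)
$\left(2 \cdot 5 + 3\right) \left(o + L{\left(-10,-10 \right)}\right) = \left(2 \cdot 5 + 3\right) \left(-36 - 10 \left(2 - 10\right)\right) = \left(10 + 3\right) \left(-36 - -80\right) = 13 \left(-36 + 80\right) = 13 \cdot 44 = 572$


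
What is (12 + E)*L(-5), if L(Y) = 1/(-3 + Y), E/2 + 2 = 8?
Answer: -3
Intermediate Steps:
E = 12 (E = -4 + 2*8 = -4 + 16 = 12)
(12 + E)*L(-5) = (12 + 12)/(-3 - 5) = 24/(-8) = 24*(-⅛) = -3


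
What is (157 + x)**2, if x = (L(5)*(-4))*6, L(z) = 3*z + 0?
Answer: 41209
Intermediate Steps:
L(z) = 3*z
x = -360 (x = ((3*5)*(-4))*6 = (15*(-4))*6 = -60*6 = -360)
(157 + x)**2 = (157 - 360)**2 = (-203)**2 = 41209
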